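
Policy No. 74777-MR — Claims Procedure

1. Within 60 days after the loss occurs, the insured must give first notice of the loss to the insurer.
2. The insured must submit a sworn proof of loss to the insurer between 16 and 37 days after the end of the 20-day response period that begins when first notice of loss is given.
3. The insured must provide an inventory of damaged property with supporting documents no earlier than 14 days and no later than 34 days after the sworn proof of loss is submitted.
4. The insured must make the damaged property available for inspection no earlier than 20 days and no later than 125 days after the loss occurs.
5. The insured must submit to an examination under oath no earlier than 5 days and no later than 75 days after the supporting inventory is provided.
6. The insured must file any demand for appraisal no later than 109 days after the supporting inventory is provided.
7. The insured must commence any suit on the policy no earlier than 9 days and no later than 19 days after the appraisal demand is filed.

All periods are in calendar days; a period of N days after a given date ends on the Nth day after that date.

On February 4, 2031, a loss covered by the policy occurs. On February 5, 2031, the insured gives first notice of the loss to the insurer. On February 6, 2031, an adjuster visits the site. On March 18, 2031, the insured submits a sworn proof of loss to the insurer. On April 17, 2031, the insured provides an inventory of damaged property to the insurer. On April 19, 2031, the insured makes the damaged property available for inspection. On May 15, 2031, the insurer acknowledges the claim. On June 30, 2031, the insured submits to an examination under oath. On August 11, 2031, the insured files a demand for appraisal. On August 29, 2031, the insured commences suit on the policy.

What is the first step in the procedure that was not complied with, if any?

Step 6

Step 1 — counting 60 days from February 4, 2031 (when the loss occurs) gives a deadline of April 5, 2031; February 5, 2031 is within that limit.
Step 2 — 16 and 37 days from February 25, 2031 (end of the 20-day response period, which began when first notice of loss is given on February 5, 2031) are March 13, 2031 and April 3, 2031 respectively; March 18, 2031 falls inside that range.
Step 3 — 14 and 34 days from March 18, 2031 (when the sworn proof of loss is submitted) are April 1, 2031 and April 21, 2031 respectively; April 17, 2031 falls inside that range.
Step 4 — 20 and 125 days from February 4, 2031 (when the loss occurs) are February 24, 2031 and June 9, 2031 respectively; done April 19, 2031 — within the window.
Step 5 — 5 and 75 days from April 17, 2031 (when the supporting inventory is provided) are April 22, 2031 and July 1, 2031 respectively; June 30, 2031 falls inside that range.
Step 6 — counting 109 days from April 17, 2031 (when the supporting inventory is provided) gives a deadline of August 4, 2031; done August 11, 2031 — 7 days late.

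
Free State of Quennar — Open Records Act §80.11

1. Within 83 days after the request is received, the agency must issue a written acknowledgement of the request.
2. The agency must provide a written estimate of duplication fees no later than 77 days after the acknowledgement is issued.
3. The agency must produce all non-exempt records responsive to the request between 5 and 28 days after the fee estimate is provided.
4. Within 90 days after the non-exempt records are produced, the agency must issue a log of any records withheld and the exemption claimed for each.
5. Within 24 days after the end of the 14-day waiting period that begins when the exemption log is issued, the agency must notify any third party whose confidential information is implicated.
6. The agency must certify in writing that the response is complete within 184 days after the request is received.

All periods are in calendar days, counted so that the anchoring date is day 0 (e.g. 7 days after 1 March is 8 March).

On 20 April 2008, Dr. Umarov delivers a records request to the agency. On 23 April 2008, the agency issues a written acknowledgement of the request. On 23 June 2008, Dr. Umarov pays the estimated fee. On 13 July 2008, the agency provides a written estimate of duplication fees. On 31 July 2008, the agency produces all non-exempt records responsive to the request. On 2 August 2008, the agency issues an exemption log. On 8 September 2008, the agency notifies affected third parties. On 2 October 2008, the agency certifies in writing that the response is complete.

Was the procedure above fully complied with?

No

Step 1 — counting 83 days from 20 April 2008 (when the request is received) gives a deadline of 12 July 2008; 23 April 2008 is within that limit.
Step 2 — counting 77 days from 23 April 2008 (when the acknowledgement is issued) gives a deadline of 9 July 2008; done 13 July 2008 — 4 days late.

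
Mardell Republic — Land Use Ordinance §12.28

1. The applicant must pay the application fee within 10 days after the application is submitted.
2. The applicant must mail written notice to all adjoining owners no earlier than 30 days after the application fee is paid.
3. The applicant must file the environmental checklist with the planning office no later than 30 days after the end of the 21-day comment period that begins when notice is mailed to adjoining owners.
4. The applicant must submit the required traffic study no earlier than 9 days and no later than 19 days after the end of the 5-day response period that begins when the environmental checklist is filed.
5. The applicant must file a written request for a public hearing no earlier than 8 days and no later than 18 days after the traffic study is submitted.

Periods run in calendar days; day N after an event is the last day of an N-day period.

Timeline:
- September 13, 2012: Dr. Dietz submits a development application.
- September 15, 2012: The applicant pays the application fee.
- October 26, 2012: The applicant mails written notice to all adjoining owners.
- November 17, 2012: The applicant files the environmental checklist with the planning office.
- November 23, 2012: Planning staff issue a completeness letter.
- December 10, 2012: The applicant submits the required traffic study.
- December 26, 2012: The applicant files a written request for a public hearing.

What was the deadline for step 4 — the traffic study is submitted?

December 11, 2012

The environmental checklist is filed on November 17, 2012; the 5-day response period therefore ends November 22, 2012, and step 4 runs from that date. The window is 9–19 days after November 22, 2012; it closes on December 11, 2012.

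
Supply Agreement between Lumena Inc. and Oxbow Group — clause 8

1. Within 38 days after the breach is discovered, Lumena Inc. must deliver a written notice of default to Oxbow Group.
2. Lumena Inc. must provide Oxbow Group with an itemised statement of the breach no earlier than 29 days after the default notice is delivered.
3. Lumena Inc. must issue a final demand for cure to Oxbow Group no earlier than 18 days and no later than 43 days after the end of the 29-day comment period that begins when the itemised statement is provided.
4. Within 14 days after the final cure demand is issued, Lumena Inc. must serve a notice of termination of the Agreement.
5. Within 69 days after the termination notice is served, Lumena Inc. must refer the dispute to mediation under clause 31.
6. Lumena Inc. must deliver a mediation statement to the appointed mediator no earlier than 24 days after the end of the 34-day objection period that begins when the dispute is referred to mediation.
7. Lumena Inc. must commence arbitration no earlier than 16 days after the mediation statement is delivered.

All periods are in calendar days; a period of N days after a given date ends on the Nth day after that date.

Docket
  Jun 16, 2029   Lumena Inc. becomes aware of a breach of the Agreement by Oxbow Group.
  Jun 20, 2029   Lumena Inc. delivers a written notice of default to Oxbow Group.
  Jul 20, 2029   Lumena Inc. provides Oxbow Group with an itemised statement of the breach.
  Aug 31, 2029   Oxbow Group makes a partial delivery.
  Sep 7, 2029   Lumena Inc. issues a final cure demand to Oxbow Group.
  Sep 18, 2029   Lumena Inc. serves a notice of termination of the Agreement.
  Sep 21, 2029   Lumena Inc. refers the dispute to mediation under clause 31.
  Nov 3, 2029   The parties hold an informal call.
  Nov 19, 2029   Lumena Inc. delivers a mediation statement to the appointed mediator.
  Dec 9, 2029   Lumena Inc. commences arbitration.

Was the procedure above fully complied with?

Yes

(1) due by Jun 16, 2029 + 38 days = Jul 24, 2029; completed Jun 20, 2029, before the deadline.
(2) permitted from Jun 20, 2029 + 29 days = Jul 19, 2029 onward; done Jul 20, 2029, after the minimum wait.
(3) the permitted window runs from Aug 18, 2029 + 18 = Sep 5, 2029 to Aug 18, 2029 + 43 = Sep 30, 2029; Sep 7, 2029 falls inside that range.
(4) due by Sep 7, 2029 + 14 days = Sep 21, 2029; done Sep 18, 2029 — timely.
(5) due by Sep 18, 2029 + 69 days = Nov 26, 2029; done Sep 21, 2029 — timely.
(6) permitted from Oct 25, 2029 + 24 days = Nov 18, 2029 onward; Nov 19, 2029 is on or after that date.
(7) permitted from Nov 19, 2029 + 16 days = Dec 5, 2029 onward; Dec 9, 2029 is on or after that date.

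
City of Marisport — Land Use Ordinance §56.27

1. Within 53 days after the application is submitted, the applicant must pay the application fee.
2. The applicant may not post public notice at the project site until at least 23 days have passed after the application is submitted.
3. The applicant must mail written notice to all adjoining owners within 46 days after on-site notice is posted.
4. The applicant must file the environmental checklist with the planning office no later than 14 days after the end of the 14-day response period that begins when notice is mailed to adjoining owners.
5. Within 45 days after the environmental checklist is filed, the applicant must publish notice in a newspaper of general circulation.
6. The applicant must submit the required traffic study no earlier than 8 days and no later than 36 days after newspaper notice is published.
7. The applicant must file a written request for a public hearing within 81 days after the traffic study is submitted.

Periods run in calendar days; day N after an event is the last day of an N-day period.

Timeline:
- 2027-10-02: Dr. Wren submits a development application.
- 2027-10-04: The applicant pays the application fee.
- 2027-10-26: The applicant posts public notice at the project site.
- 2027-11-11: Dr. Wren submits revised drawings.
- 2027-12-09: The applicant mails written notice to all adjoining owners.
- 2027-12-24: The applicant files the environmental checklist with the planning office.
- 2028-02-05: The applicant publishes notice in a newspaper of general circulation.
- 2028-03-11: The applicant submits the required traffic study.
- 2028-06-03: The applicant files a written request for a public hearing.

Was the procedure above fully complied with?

No

Step 1 — counting 53 days from 2027-10-02 (when the application is submitted) gives a deadline of 2027-11-24; completed 2027-10-04, before the deadline.
Step 2 — must wait 23 days from 2027-10-02 (when the application is submitted), so not before 2027-10-25; 2027-10-26 is on or after that date.
Step 3 — counting 46 days from 2027-10-26 (when on-site notice is posted) gives a deadline of 2027-12-11; 2027-12-09 is within that limit.
Step 4 — counting 14 days from 2027-12-23 (end of the 14-day response period, which began when notice is mailed to adjoining owners on 2027-12-09) gives a deadline of 2028-01-06; 2027-12-24 is within that limit.
Step 5 — counting 45 days from 2027-12-24 (when the environmental checklist is filed) gives a deadline of 2028-02-07; 2028-02-05 is within that limit.
Step 6 — 8 and 36 days from 2028-02-05 (when newspaper notice is published) are 2028-02-13 and 2028-03-12 respectively; 2028-03-11 falls inside that range.
Step 7 — counting 81 days from 2028-03-11 (when the traffic study is submitted) gives a deadline of 2028-05-31; not done until 2028-06-03, 3 days after the deadline.
The procedure was therefore not followed at step 7.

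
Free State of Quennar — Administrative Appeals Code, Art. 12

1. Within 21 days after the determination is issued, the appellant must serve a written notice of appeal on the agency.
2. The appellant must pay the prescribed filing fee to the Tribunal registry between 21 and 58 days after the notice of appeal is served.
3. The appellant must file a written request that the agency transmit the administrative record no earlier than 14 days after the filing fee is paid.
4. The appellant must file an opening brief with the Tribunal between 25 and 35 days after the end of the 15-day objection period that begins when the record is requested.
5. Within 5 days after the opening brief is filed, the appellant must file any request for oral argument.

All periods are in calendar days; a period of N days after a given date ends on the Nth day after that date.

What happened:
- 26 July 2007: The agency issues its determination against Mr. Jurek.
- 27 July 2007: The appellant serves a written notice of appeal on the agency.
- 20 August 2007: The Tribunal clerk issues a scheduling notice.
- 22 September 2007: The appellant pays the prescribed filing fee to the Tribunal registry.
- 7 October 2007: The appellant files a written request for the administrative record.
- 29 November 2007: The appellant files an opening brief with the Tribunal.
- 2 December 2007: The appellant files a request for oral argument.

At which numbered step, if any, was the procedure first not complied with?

Step 4

Step 1 — counting 21 days from 26 July 2007 (when the determination is issued) gives a deadline of 16 August 2007; completed 27 July 2007, before the deadline.
Step 2 — 21 and 58 days from 27 July 2007 (when the notice of appeal is served) are 17 August 2007 and 23 September 2007 respectively; done 22 September 2007 — within the window.
Step 3 — must wait 14 days from 22 September 2007 (when the filing fee is paid), so not before 6 October 2007; done 7 October 2007, after the minimum wait.
Step 4 — 25 and 35 days from 22 October 2007 (end of the 15-day objection period, which began when the record is requested on 7 October 2007) are 16 November 2007 and 26 November 2007 respectively; 29 November 2007 is 3 days past the end of the window.
No need to go further; step 4 was not satisfied.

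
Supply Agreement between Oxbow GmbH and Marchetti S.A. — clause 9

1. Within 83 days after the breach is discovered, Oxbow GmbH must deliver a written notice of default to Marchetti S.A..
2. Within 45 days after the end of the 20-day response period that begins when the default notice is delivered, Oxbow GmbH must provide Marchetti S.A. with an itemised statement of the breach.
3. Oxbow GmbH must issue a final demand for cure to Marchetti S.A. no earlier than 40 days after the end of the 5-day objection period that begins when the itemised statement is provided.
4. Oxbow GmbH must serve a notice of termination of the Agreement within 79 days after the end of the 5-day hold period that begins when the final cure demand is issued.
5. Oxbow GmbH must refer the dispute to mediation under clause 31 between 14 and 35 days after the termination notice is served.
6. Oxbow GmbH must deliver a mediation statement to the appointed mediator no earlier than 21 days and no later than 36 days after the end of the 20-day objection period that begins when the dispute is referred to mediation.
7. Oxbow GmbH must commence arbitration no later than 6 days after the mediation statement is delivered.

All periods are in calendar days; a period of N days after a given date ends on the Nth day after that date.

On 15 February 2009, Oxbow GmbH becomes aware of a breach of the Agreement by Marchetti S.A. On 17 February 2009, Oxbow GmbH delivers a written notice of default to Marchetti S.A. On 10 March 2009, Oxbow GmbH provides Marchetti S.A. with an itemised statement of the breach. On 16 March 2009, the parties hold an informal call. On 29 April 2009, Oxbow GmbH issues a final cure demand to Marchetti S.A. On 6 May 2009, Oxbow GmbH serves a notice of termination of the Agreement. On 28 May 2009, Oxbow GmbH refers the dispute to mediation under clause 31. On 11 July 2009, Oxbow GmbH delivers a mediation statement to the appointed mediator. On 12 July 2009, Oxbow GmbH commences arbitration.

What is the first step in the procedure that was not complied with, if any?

Step 1 — counting 83 days from 15 February 2009 (when the breach is discovered) gives a deadline of 9 May 2009; done 17 February 2009 — timely.
Step 2 — counting 45 days from 9 March 2009 (end of the 20-day response period, which began when the default notice is delivered on 17 February 2009) gives a deadline of 23 April 2009; completed 10 March 2009, before the deadline.
Step 3 — must wait 40 days from 15 March 2009 (end of the 5-day objection period, which began when the itemised statement is provided on 10 March 2009), so not before 24 April 2009; done 29 April 2009, after the minimum wait.
Step 4 — counting 79 days from 4 May 2009 (end of the 5-day hold period, which began when the final cure demand is issued on 29 April 2009) gives a deadline of 22 July 2009; completed 6 May 2009, before the deadline.
Step 5 — 14 and 35 days from 6 May 2009 (when the termination notice is served) are 20 May 2009 and 10 June 2009 respectively; 28 May 2009 falls inside that range.
Step 6 — 21 and 36 days from 17 June 2009 (end of the 20-day objection period, which began when the dispute is referred to mediation on 28 May 2009) are 8 July 2009 and 23 July 2009 respectively; done 11 July 2009, which is between those dates.
Step 7 — counting 6 days from 11 July 2009 (when the mediation statement is delivered) gives a deadline of 17 July 2009; completed 12 July 2009, before the deadline.

None — every step was satisfied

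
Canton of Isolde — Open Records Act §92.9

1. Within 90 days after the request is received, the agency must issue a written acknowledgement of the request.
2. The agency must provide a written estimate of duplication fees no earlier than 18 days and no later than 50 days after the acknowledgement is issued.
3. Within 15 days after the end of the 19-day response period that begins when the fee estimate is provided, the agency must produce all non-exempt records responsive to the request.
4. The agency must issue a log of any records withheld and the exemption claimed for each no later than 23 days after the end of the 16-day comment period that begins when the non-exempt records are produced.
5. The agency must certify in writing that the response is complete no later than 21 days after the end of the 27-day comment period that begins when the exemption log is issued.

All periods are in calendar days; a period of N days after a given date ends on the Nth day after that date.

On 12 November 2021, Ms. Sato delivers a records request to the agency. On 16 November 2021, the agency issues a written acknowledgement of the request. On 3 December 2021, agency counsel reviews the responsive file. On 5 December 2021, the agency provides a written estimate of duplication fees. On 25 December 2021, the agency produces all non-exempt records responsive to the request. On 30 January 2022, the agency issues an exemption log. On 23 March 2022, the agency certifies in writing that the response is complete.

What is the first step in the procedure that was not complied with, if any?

Step 1: 90 days after 12 November 2021 (when the request is received) is 10 February 2022; completed 16 November 2021, before the deadline.
Step 2: the window is 18–50 days after 16 November 2021 (when the acknowledgement is issued), so 4 December 2021 through 5 January 2022; done 5 December 2021 — within the window.
Step 3: 15 days after 24 December 2021 (end of the 19-day response period, which began when the fee estimate is provided on 5 December 2021) is 8 January 2022; completed 25 December 2021, before the deadline.
Step 4: 23 days after 10 January 2022 (end of the 16-day comment period, which began when the non-exempt records are produced on 25 December 2021) is 2 February 2022; done 30 January 2022 — timely.
Step 5: 21 days after 26 February 2022 (end of the 27-day comment period, which began when the exemption log is issued on 30 January 2022) is 19 March 2022; not done until 23 March 2022, 4 days after the deadline.

Step 5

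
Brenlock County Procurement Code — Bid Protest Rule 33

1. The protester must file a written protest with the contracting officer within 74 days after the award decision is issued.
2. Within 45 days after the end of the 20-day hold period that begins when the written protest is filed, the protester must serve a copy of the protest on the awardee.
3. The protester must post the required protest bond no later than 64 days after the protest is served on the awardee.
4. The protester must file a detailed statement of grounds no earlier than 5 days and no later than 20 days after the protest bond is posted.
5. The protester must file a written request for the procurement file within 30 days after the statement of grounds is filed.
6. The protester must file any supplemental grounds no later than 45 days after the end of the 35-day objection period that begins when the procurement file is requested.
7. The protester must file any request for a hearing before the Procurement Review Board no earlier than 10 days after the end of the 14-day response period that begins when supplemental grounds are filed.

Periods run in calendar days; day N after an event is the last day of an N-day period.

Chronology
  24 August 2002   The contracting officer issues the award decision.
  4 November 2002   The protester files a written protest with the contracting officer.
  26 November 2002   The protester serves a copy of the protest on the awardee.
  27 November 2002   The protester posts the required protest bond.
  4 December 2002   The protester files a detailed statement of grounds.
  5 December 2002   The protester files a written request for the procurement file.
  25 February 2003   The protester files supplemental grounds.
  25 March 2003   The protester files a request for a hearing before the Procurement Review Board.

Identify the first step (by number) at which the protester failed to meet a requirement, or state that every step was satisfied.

Step 6

Step 1: 74 days after 24 August 2002 (when the award decision is issued) is 6 November 2002; done 4 November 2002 — timely.
Step 2: 45 days after 24 November 2002 (end of the 20-day hold period, which began when the written protest is filed on 4 November 2002) is 8 January 2003; completed 26 November 2002, before the deadline.
Step 3: 64 days after 26 November 2002 (when the protest is served on the awardee) is 29 January 2003; completed 27 November 2002, before the deadline.
Step 4: the window is 5–20 days after 27 November 2002 (when the protest bond is posted), so 2 December 2002 through 17 December 2002; 4 December 2002 falls inside that range.
Step 5: 30 days after 4 December 2002 (when the statement of grounds is filed) is 3 January 2003; done 5 December 2002 — timely.
Step 6: 45 days after 9 January 2003 (end of the 35-day objection period, which began when the procurement file is requested on 5 December 2002) is 23 February 2003; 25 February 2003 misses that deadline by 2 days.
That is the first point of non-compliance.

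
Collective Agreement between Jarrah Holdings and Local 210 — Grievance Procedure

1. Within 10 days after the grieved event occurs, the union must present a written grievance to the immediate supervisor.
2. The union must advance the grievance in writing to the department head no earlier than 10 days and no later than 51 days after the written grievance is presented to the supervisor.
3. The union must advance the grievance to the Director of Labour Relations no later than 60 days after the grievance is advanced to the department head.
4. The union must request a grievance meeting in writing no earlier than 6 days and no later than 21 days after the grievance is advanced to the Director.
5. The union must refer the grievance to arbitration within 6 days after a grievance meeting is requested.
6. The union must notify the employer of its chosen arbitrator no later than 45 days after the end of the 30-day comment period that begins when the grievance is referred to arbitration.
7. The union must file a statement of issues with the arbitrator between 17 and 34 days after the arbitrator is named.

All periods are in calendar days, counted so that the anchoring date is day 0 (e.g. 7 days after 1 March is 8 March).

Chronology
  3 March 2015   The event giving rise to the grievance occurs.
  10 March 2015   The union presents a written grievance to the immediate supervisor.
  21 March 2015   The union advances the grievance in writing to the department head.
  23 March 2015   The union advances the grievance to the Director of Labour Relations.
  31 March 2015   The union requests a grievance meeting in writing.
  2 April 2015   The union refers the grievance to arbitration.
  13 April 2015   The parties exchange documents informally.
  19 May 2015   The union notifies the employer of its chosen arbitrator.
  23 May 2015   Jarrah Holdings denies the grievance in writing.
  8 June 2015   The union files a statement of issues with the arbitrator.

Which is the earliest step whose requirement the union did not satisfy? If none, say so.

None — every step was satisfied

(1) due by 3 March 2015 + 10 days = 13 March 2015; 10 March 2015 is within that limit.
(2) the permitted window runs from 10 March 2015 + 10 = 20 March 2015 to 10 March 2015 + 51 = 30 April 2015; 21 March 2015 falls inside that range.
(3) due by 21 March 2015 + 60 days = 20 May 2015; done 23 March 2015 — timely.
(4) the permitted window runs from 23 March 2015 + 6 = 29 March 2015 to 23 March 2015 + 21 = 13 April 2015; done 31 March 2015, which is between those dates.
(5) due by 31 March 2015 + 6 days = 6 April 2015; completed 2 April 2015, before the deadline.
(6) due by 2 May 2015 + 45 days = 16 June 2015; 19 May 2015 is within that limit.
(7) the permitted window runs from 19 May 2015 + 17 = 5 June 2015 to 19 May 2015 + 34 = 22 June 2015; done 8 June 2015 — within the window.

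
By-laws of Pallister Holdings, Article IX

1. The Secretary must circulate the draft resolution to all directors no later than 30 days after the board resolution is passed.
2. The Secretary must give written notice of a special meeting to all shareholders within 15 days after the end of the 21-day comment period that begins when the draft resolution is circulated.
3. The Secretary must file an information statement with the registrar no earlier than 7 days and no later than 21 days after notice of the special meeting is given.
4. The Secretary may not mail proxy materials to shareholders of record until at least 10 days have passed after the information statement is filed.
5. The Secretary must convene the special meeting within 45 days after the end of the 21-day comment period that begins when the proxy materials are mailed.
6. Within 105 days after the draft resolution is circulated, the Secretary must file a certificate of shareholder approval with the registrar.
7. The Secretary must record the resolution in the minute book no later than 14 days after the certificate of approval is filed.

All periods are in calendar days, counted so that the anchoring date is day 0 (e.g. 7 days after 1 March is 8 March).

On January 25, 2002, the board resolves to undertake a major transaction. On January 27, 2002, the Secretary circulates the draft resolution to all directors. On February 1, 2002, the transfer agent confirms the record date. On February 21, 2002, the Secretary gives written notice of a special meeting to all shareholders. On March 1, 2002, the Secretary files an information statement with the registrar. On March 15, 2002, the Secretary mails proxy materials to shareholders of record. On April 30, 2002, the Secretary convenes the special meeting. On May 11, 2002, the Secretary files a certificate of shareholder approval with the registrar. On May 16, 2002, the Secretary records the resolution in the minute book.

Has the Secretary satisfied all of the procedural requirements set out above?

Step 1 — counting 30 days from January 25, 2002 (when the board resolution is passed) gives a deadline of February 24, 2002; January 27, 2002 is within that limit.
Step 2 — counting 15 days from February 17, 2002 (end of the 21-day comment period, which began when the draft resolution is circulated on January 27, 2002) gives a deadline of March 4, 2002; done February 21, 2002 — timely.
Step 3 — 7 and 21 days from February 21, 2002 (when notice of the special meeting is given) are February 28, 2002 and March 14, 2002 respectively; March 1, 2002 falls inside that range.
Step 4 — must wait 10 days from March 1, 2002 (when the information statement is filed), so not before March 11, 2002; done March 15, 2002 — permitted.
Step 5 — counting 45 days from April 5, 2002 (end of the 21-day comment period, which began when the proxy materials are mailed on March 15, 2002) gives a deadline of May 20, 2002; completed April 30, 2002, before the deadline.
Step 6 — counting 105 days from January 27, 2002 (when the draft resolution is circulated) gives a deadline of May 12, 2002; done May 11, 2002 — timely.
Step 7 — counting 14 days from May 11, 2002 (when the certificate of approval is filed) gives a deadline of May 25, 2002; completed May 16, 2002, before the deadline.

Yes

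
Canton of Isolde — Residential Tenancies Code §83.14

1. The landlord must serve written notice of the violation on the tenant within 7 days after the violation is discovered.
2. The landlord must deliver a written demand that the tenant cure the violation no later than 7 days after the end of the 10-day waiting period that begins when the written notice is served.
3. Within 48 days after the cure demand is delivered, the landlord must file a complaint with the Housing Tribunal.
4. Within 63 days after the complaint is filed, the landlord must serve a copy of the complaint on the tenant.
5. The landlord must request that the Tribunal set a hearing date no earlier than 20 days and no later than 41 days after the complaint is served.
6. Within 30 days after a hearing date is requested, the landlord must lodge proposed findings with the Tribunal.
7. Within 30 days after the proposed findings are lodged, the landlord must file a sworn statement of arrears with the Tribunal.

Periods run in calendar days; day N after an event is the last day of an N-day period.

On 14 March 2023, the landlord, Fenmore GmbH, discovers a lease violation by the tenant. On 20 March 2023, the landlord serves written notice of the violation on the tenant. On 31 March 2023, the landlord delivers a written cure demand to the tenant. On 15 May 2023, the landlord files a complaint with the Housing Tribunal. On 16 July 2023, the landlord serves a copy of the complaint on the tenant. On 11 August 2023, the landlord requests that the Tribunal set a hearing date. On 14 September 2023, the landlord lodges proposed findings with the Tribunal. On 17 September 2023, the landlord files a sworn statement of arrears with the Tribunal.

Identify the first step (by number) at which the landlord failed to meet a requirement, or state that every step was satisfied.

Step 6

Step 1: 7 days after 14 March 2023 (when the violation is discovered) is 21 March 2023; completed 20 March 2023, before the deadline.
Step 2: 7 days after 30 March 2023 (end of the 10-day waiting period, which began when the written notice is served on 20 March 2023) is 6 April 2023; 31 March 2023 is within that limit.
Step 3: 48 days after 31 March 2023 (when the cure demand is delivered) is 18 May 2023; 15 May 2023 is within that limit.
Step 4: 63 days after 15 May 2023 (when the complaint is filed) is 17 July 2023; completed 16 July 2023, before the deadline.
Step 5: the window is 20–41 days after 16 July 2023 (when the complaint is served), so 5 August 2023 through 26 August 2023; 11 August 2023 falls inside that range.
Step 6: 30 days after 11 August 2023 (when a hearing date is requested) is 10 September 2023; not done until 14 September 2023, 4 days after the deadline.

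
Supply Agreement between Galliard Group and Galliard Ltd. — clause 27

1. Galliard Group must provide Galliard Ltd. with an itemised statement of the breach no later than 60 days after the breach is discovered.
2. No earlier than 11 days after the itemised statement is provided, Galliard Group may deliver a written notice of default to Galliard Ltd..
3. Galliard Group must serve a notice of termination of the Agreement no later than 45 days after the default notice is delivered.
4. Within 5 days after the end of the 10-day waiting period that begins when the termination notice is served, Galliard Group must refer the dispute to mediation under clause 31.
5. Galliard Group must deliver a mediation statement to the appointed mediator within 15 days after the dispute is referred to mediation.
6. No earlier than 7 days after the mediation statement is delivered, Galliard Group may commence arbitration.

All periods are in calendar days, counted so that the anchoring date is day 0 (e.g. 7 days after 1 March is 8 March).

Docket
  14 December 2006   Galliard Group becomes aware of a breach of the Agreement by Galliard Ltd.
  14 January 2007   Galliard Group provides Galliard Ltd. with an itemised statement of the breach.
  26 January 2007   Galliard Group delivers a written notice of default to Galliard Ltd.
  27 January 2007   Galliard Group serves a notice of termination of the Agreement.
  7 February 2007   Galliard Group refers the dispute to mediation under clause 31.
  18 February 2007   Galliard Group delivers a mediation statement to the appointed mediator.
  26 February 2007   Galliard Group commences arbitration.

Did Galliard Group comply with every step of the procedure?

Yes

Step 1 — counting 60 days from 14 December 2006 (when the breach is discovered) gives a deadline of 12 February 2007; done 14 January 2007 — timely.
Step 2 — must wait 11 days from 14 January 2007 (when the itemised statement is provided), so not before 25 January 2007; done 26 January 2007, after the minimum wait.
Step 3 — counting 45 days from 26 January 2007 (when the default notice is delivered) gives a deadline of 12 March 2007; completed 27 January 2007, before the deadline.
Step 4 — counting 5 days from 6 February 2007 (end of the 10-day waiting period, which began when the termination notice is served on 27 January 2007) gives a deadline of 11 February 2007; done 7 February 2007 — timely.
Step 5 — counting 15 days from 7 February 2007 (when the dispute is referred to mediation) gives a deadline of 22 February 2007; 18 February 2007 is within that limit.
Step 6 — must wait 7 days from 18 February 2007 (when the mediation statement is delivered), so not before 25 February 2007; done 26 February 2007 — permitted.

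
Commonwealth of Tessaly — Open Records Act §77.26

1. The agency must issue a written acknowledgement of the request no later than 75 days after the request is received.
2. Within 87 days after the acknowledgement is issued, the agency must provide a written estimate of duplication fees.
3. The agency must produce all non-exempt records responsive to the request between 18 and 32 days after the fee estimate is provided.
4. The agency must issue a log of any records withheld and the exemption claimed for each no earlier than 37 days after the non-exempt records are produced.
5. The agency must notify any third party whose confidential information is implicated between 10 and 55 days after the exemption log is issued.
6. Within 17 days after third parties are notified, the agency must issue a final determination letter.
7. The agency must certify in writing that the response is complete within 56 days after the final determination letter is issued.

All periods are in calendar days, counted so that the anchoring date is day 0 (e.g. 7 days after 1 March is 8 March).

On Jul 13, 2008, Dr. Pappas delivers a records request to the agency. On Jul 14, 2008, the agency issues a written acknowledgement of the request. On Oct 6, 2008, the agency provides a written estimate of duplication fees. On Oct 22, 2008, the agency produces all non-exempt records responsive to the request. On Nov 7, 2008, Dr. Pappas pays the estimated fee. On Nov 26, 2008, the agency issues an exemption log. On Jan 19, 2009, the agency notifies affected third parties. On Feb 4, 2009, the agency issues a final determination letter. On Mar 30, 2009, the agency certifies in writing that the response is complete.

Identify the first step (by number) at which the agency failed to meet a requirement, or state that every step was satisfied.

(1) due by Jul 13, 2008 + 75 days = Sep 26, 2008; completed Jul 14, 2008, before the deadline.
(2) due by Jul 14, 2008 + 87 days = Oct 9, 2008; done Oct 6, 2008 — timely.
(3) the permitted window runs from Oct 6, 2008 + 18 = Oct 24, 2008 to Oct 6, 2008 + 32 = Nov 7, 2008; done Oct 22, 2008 — 2 days before the window opened.

Step 3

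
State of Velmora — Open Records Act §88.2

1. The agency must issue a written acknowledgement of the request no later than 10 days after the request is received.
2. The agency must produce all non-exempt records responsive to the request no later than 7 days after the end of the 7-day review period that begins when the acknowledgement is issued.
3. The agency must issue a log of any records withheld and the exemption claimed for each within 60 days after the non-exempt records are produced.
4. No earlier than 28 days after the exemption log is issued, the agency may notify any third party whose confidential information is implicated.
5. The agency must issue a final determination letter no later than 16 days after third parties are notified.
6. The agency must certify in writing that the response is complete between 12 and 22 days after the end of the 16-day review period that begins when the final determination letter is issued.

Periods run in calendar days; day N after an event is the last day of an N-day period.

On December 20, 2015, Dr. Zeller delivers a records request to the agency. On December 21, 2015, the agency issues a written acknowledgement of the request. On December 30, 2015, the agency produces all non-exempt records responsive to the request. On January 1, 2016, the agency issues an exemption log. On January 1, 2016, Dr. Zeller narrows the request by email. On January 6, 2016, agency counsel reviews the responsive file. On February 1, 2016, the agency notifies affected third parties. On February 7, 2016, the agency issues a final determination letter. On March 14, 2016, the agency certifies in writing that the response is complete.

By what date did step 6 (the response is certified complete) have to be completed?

March 16, 2016

The final determination letter is issued on February 7, 2016; the 16-day review period therefore ends February 23, 2016, and step 6 runs from that date. The window is 12–22 days after February 23, 2016; it closes on March 16, 2016.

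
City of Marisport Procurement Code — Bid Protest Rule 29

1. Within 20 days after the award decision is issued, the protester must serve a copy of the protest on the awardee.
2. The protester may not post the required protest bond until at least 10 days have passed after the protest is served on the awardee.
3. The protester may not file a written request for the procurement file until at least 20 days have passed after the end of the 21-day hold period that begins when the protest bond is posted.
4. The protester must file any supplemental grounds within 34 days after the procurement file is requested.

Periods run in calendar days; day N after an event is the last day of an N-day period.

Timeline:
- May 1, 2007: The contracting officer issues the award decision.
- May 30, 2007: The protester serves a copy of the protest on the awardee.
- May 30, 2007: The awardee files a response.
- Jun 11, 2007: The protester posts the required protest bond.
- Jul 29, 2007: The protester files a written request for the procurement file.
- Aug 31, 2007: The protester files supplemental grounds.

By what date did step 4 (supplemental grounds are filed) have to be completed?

Step 4 runs from Jul 29, 2007, when the procurement file is requested. 34 days after Jul 29, 2007 is Sep 1, 2007.

Sep 1, 2007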